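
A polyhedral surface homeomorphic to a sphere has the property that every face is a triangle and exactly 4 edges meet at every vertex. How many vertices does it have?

Each face has 3 edges and each edge borders two faces, so 2E = 3F.
Each vertex has degree 4, so 4V = 2E and hence V = 3F/4.
Euler: V − E + F = 2 ⇒ (3F/4) − (3F/2) + F = 2.
Multiply by 8: (6 − 12 + 8)F = 16, i.e. 2F = 16.
So F = 8, E = 3·8/2 = 12, V = 3·8/4 = 6.

6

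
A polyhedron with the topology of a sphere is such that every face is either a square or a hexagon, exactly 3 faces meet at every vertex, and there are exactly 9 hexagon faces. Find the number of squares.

6

Let x be the number of squares; then F = 9 + x.
Edge–face incidences: 2E = 6·9 + 4·x = 54 + 4x.
Every vertex has degree 3, so 3V = 2E.
Euler: V − E + F = 2 ⇒ (2E)/3 − E + (9 + x) = 2.
Multiply by 6: 2·(2E) − 3·(2E) + 6·(9 + x) = 12, i.e. 54 + 6x − (54 + 4x) = 12.
Collecting terms: 2x = 12, so x = 6.
Then 2E = 54 + 4·6 = 78, so E = 39, V = 2E/3 = 26, F = 9 + 6 = 15.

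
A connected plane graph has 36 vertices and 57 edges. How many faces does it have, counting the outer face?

Euler's formula for a connected plane graph: V − E + F = 2, so F = 2 − 36 + 57 = 23.

23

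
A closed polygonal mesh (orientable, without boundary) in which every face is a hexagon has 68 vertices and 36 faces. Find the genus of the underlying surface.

3

Every face is a hexagon, so 2E = 6·36 = 216, giving E = 108.
χ = V − E + F = 68 − 108 + 36 = -4.
For a closed orientable surface χ = 2 − 2g, so g = (2 − (-4))/2 = 3.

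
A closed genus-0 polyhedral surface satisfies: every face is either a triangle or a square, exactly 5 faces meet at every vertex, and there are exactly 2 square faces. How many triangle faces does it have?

24

Let x be the number of triangles; then F = 2 + x.
Edge–face incidences: 2E = 4·2 + 3·x = 8 + 3x.
Every vertex has degree 5, so 5V = 2E.
Euler: V − E + F = 2 ⇒ (2E)/5 − E + (2 + x) = 2.
Multiply by 10: 2·(2E) − 5·(2E) + 10·(2 + x) = 20, i.e. 20 + 10x − 3·(8 + 3x) = 20.
Collecting terms: x − 4 = 20, so x = 24.
Then 2E = 8 + 3·24 = 80, so E = 40, V = 2E/5 = 16, F = 2 + 24 = 26.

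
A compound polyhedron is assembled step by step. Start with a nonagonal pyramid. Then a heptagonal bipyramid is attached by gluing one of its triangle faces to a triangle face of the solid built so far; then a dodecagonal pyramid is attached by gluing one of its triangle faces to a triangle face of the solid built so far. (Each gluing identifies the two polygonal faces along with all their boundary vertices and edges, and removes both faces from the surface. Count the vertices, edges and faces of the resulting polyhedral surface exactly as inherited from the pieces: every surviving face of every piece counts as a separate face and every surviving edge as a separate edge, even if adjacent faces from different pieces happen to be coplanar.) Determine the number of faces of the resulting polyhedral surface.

A nonagonal pyramid: V=10, E=18, F=10.
Attach a heptagonal bipyramid (V=9, E=21, F=14) along a 3-gon: merge 3 vertices and 3 edges, delete both glued faces → V=16, E=36, F=22.
Attach a dodecagonal pyramid (V=13, E=24, F=13) along a 3-gon: merge 3 vertices and 3 edges, delete both glued faces → V=26, E=57, F=33.
Check: V − E + F = 26 − 57 + 33 = 2.

33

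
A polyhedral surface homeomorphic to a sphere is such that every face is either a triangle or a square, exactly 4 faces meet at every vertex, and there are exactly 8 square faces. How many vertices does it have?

Let x be the number of triangles; then F = 8 + x.
Edge–face incidences: 2E = 4·8 + 3·x = 32 + 3x.
Every vertex has degree 4, so 4V = 2E.
Euler: V − E + F = 2 ⇒ (2E)/4 − E + (8 + x) = 2.
Multiply by 8: 2·(2E) − 4·(2E) + 8·(8 + x) = 16, i.e. 64 + 8x − 2·(32 + 3x) = 16.
Collecting terms: 2x = 16, so x = 8.
Then 2E = 32 + 3·8 = 56, so E = 28, V = 2E/4 = 14, F = 8 + 8 = 16.

14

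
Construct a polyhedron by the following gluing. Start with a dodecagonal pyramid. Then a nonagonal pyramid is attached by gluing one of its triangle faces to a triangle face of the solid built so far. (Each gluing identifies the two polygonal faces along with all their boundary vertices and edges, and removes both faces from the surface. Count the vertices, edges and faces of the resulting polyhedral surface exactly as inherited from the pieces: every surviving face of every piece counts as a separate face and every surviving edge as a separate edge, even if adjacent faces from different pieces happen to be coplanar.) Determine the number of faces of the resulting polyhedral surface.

21

A dodecagonal pyramid: V=13, E=24, F=13.
Attach a nonagonal pyramid (V=10, E=18, F=10) along a 3-gon: merge 3 vertices and 3 edges, delete both glued faces → V=20, E=39, F=21.
Check: V − E + F = 20 − 39 + 21 = 2.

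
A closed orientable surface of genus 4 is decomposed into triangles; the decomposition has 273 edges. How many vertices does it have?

χ = 2 − 2·4 = -6, and every face is a triangle so 3F = 2E.
F = 2E/3 = 182. Then V = -6 + E − F = -6 + 273 − 182 = 85.

85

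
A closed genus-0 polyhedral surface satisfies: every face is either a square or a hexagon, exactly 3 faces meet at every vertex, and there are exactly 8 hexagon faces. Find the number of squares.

6

Let x be the number of squares; then F = 8 + x.
Edge–face incidences: 2E = 6·8 + 4·x = 48 + 4x.
Every vertex has degree 3, so 3V = 2E.
Euler: V − E + F = 2 ⇒ (2E)/3 − E + (8 + x) = 2.
Multiply by 6: 2·(2E) − 3·(2E) + 6·(8 + x) = 12, i.e. 48 + 6x − (48 + 4x) = 12.
Collecting terms: 2x = 12, so x = 6.
Then 2E = 48 + 4·6 = 72, so E = 36, V = 2E/3 = 24, F = 8 + 6 = 14.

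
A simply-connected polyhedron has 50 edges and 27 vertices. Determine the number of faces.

25

Here V − E + F = 2.
F = 2 − V + E = 2 − 27 + 50 = 25.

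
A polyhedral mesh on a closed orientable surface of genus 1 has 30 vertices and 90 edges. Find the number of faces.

60

For a closed orientable surface of genus 1, χ = 2 − 2·1 = 0.
F = 0 − V + E = 0 − 30 + 90 = 60.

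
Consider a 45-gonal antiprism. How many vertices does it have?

90

An antiprism on an n-gon has two n-gon caps and 2n triangles: V = 2·45 = 90, E = 4·45 = 180, F = 2·45 + 2 = 92.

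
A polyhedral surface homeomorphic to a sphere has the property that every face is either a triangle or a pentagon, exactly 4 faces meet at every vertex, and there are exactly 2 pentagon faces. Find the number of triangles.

Let x be the number of triangles; then F = 2 + x.
Edge–face incidences: 2E = 5·2 + 3·x = 10 + 3x.
Every vertex has degree 4, so 4V = 2E.
Euler: V − E + F = 2 ⇒ (2E)/4 − E + (2 + x) = 2.
Multiply by 8: 2·(2E) − 4·(2E) + 8·(2 + x) = 16, i.e. 16 + 8x − 2·(10 + 3x) = 16.
Collecting terms: 2x − 4 = 16, so 2x = 20, so x = 10.
Then 2E = 10 + 3·10 = 40, so E = 20, V = 2E/4 = 10, F = 2 + 10 = 12.

10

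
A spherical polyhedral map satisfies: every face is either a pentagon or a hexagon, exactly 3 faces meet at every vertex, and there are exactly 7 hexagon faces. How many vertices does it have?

34

Let x be the number of pentagons; then F = 7 + x.
Edge–face incidences: 2E = 6·7 + 5·x = 42 + 5x.
Every vertex has degree 3, so 3V = 2E.
Euler: V − E + F = 2 ⇒ (2E)/3 − E + (7 + x) = 2.
Multiply by 6: 2·(2E) − 3·(2E) + 6·(7 + x) = 12, i.e. 42 + 6x − (42 + 5x) = 12.
Collecting terms: x = 12.
Then 2E = 42 + 5·12 = 102, so E = 51, V = 2E/3 = 34, F = 7 + 12 = 19.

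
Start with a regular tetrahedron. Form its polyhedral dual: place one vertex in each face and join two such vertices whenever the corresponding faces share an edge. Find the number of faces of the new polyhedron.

The base solid has V = 4, E = 6, F = 4.
The dual swaps V and F and preserves E: V′ = F = 4, E′ = E = 6, F′ = V = 4.

4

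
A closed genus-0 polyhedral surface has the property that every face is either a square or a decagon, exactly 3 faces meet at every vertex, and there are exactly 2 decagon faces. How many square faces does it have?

10

Let x be the number of squares; then F = 2 + x.
Edge–face incidences: 2E = 10·2 + 4·x = 20 + 4x.
Every vertex has degree 3, so 3V = 2E.
Euler: V − E + F = 2 ⇒ (2E)/3 − E + (2 + x) = 2.
Multiply by 6: 2·(2E) − 3·(2E) + 6·(2 + x) = 12, i.e. 12 + 6x − (20 + 4x) = 12.
Collecting terms: 2x − 8 = 12, so 2x = 20, so x = 10.
Then 2E = 20 + 4·10 = 60, so E = 30, V = 2E/3 = 20, F = 2 + 10 = 12.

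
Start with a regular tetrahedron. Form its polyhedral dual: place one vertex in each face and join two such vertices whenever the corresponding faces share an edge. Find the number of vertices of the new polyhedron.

The base solid has V = 4, E = 6, F = 4.
The dual swaps V and F and preserves E: V′ = F = 4, E′ = E = 6, F′ = V = 4.

4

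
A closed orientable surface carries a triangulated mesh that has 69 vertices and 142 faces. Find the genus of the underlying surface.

2

Every face is a triangle, so 2E = 3·142 = 426, giving E = 213.
χ = V − E + F = 69 − 213 + 142 = -2.
For a closed orientable surface χ = 2 − 2g, so g = (2 − (-2))/2 = 2.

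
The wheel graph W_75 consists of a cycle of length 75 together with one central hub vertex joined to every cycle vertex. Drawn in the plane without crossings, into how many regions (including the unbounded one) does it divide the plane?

76

W_75 has V = 75 + 1 = 76 vertices and E = 2·75 = 150 edges.
By Euler's formula F = 2 − V + E = 2 − 76 + 150 = 76.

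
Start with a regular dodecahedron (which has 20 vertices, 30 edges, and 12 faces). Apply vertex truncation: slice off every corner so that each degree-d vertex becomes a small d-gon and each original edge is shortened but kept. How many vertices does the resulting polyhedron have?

60

Truncation replaces each original edge-end by a new vertex, so V′ = 2E = 60.
Each original edge survives, and each old vertex of degree d contributes d new edges; summing degrees gives Σd = 2E, so E′ = E + 2E = 3E = 90.
Each original face survives and each original vertex becomes one new face: F′ = F + V = 32.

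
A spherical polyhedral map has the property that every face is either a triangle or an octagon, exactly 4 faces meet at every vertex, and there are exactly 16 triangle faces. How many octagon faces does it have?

Let x be the number of octagons; then F = 16 + x.
Edge–face incidences: 2E = 3·16 + 8·x = 48 + 8x.
Every vertex has degree 4, so 4V = 2E.
Euler: V − E + F = 2 ⇒ (2E)/4 − E + (16 + x) = 2.
Multiply by 8: 2·(2E) − 4·(2E) + 8·(16 + x) = 16, i.e. 128 + 8x − 2·(48 + 8x) = 16.
Collecting terms: −8x + 32 = 16, so −8x = −16, so x = 2.
Then 2E = 48 + 8·2 = 64, so E = 32, V = 2E/4 = 16, F = 16 + 2 = 18.

2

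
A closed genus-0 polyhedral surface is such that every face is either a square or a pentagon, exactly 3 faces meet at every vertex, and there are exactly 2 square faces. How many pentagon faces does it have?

Let x be the number of pentagons; then F = 2 + x.
Edge–face incidences: 2E = 4·2 + 5·x = 8 + 5x.
Every vertex has degree 3, so 3V = 2E.
Euler: V − E + F = 2 ⇒ (2E)/3 − E + (2 + x) = 2.
Multiply by 6: 2·(2E) − 3·(2E) + 6·(2 + x) = 12, i.e. 12 + 6x − (8 + 5x) = 12.
Collecting terms: x + 4 = 12, so x = 8.
Then 2E = 8 + 5·8 = 48, so E = 24, V = 2E/3 = 16, F = 2 + 8 = 10.

8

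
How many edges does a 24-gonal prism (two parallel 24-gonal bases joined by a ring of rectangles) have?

A prism on an n-gon has two n-gon bases and n rectangular sides: V = 2·24 = 48, E = 3·24 = 72, F = 24 + 2 = 26.
Check: V − E + F = 48 − 72 + 26 = 2.

72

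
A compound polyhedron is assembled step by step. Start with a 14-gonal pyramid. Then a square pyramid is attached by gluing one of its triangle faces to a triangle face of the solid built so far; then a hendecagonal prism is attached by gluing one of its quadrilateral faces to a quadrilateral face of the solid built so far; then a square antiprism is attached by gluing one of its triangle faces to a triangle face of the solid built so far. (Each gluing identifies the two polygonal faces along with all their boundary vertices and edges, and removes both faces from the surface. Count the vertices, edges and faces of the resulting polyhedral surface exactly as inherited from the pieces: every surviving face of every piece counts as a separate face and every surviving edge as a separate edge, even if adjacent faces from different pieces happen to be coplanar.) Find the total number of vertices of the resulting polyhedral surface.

40

A 14-gonal pyramid: V=15, E=28, F=15.
Attach a square pyramid (V=5, E=8, F=5) along a 3-gon: merge 3 vertices and 3 edges, delete both glued faces → V=17, E=33, F=18.
Attach a hendecagonal prism (V=22, E=33, F=13) along a 4-gon: merge 4 vertices and 4 edges, delete both glued faces → V=35, E=62, F=29.
Attach a square antiprism (V=8, E=16, F=10) along a 3-gon: merge 3 vertices and 3 edges, delete both glued faces → V=40, E=75, F=37.
Check: V − E + F = 40 − 75 + 37 = 2.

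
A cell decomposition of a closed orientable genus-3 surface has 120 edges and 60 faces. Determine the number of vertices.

For a closed orientable surface of genus 3, χ = 2 − 2·3 = -4.
V = -4 + E − F = -4 + 120 − 60 = 56.

56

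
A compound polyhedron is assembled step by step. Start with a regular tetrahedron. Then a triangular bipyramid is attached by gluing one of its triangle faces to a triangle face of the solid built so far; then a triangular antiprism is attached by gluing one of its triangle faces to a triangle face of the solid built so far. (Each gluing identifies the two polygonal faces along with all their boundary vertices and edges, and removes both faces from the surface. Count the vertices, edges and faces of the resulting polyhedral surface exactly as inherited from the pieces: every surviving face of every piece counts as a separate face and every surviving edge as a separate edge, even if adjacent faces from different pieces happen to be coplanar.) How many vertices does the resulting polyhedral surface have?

9

A regular tetrahedron: V=4, E=6, F=4.
Attach a triangular bipyramid (V=5, E=9, F=6) along a 3-gon: merge 3 vertices and 3 edges, delete both glued faces → V=6, E=12, F=8.
Attach a triangular antiprism (V=6, E=12, F=8) along a 3-gon: merge 3 vertices and 3 edges, delete both glued faces → V=9, E=21, F=14.
Check: V − E + F = 9 − 21 + 14 = 2.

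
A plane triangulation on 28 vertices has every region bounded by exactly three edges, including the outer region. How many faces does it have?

In a plane triangulation 3F = 2E and V − E + F = 2, so F = 2V − 4 = 2·28 − 4 = 52.

52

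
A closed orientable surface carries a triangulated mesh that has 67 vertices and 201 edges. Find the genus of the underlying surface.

1

Every face is a triangle and each edge borders two faces, so 3F = 2·201, giving F = 134.
χ = V − E + F = 67 − 201 + 134 = 0.
For a closed orientable surface χ = 2 − 2g, so g = (2 − (0))/2 = 1.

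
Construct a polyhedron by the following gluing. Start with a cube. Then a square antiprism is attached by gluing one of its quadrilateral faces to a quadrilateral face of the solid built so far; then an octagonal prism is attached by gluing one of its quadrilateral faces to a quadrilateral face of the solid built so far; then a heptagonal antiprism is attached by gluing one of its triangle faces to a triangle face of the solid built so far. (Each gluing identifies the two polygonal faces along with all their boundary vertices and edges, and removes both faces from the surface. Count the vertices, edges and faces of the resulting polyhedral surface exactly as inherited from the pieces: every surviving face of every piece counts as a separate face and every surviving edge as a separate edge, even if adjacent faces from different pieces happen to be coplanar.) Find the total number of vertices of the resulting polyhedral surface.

35

A cube: V=8, E=12, F=6.
Attach a square antiprism (V=8, E=16, F=10) along a 4-gon: merge 4 vertices and 4 edges, delete both glued faces → V=12, E=24, F=14.
Attach an octagonal prism (V=16, E=24, F=10) along a 4-gon: merge 4 vertices and 4 edges, delete both glued faces → V=24, E=44, F=22.
Attach a heptagonal antiprism (V=14, E=28, F=16) along a 3-gon: merge 3 vertices and 3 edges, delete both glued faces → V=35, E=69, F=36.
Check: V − E + F = 35 − 69 + 36 = 2.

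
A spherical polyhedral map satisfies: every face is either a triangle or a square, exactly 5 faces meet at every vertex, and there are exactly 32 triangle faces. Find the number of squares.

Let x be the number of squares; then F = 32 + x.
Edge–face incidences: 2E = 3·32 + 4·x = 96 + 4x.
Every vertex has degree 5, so 5V = 2E.
Euler: V − E + F = 2 ⇒ (2E)/5 − E + (32 + x) = 2.
Multiply by 10: 2·(2E) − 5·(2E) + 10·(32 + x) = 20, i.e. 320 + 10x − 3·(96 + 4x) = 20.
Collecting terms: −2x + 32 = 20, so −2x = −12, so x = 6.
Then 2E = 96 + 4·6 = 120, so E = 60, V = 2E/5 = 24, F = 32 + 6 = 38.

6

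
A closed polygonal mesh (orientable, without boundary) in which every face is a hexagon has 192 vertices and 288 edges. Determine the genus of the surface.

1

Every face is a hexagon and each edge borders two faces, so 6F = 2·288, giving F = 96.
χ = V − E + F = 192 − 288 + 96 = 0.
For a closed orientable surface χ = 2 − 2g, so g = (2 − (0))/2 = 1.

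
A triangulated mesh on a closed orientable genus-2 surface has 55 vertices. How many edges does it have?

171

χ = 2 − 2·2 = -2, and every face is a triangle so 3F = 2E.
V − E + F = -2 with E = 3F/2 gives 55 − (3/2 − 1)·F = -2, so F = 114 and E = 171.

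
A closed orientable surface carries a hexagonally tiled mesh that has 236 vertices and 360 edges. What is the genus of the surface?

3

Every face is a hexagon and each edge borders two faces, so 6F = 2·360, giving F = 120.
χ = V − E + F = 236 − 360 + 120 = -4.
For a closed orientable surface χ = 2 − 2g, so g = (2 − (-4))/2 = 3.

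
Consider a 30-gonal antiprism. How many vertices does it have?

An antiprism on an n-gon has two n-gon caps and 2n triangles: V = 2·30 = 60, E = 4·30 = 120, F = 2·30 + 2 = 62.
Check: V − E + F = 60 − 120 + 62 = 2.

60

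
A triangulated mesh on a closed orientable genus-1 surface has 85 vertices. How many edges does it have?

χ = 2 − 2·1 = 0, and every face is a triangle so 3F = 2E.
V − E + F = 0 with E = 3F/2 gives 85 − (3/2 − 1)·F = 0, so F = 170 and E = 255.

255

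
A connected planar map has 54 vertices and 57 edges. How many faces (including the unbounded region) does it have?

Euler's formula for a connected plane graph: V − E + F = 2, so F = 2 − 54 + 57 = 5.

5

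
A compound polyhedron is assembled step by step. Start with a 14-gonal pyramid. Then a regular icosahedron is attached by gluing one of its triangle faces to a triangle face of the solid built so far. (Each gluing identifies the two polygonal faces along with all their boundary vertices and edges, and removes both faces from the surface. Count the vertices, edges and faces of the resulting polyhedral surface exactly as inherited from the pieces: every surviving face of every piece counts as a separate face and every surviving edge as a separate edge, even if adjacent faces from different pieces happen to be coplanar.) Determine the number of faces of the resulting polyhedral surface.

33

A 14-gonal pyramid: V=15, E=28, F=15.
Attach a regular icosahedron (V=12, E=30, F=20) along a 3-gon: merge 3 vertices and 3 edges, delete both glued faces → V=24, E=55, F=33.
Check: V − E + F = 24 − 55 + 33 = 2.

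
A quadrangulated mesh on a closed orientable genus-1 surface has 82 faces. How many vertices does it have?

82

χ = 2 − 2·1 = 0, and every face is a square so 4F = 2E.
E = 4·82/2 = 164. Then V = 0 + E − F = 0 + 164 − 82 = 82.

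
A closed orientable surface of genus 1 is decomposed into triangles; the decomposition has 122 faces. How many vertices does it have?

61

χ = 2 − 2·1 = 0, and every face is a triangle so 3F = 2E.
E = 3·122/2 = 183. Then V = 0 + E − F = 0 + 183 − 122 = 61.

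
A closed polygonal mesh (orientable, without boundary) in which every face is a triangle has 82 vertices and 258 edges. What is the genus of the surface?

Every face is a triangle and each edge borders two faces, so 3F = 2·258, giving F = 172.
χ = V − E + F = 82 − 258 + 172 = -4.
For a closed orientable surface χ = 2 − 2g, so g = (2 − (-4))/2 = 3.

3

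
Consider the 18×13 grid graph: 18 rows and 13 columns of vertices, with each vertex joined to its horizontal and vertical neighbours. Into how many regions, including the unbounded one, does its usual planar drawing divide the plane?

205

The grid has V = 18·13 = 234 vertices and E = 18·12 + 13·17 = 437 edges.
F = 2 − V + E = 2 − 234 + 437 = 205.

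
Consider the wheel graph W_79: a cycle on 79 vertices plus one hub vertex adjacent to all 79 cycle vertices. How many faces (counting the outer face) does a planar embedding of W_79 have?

W_79 has V = 79 + 1 = 80 vertices and E = 2·79 = 158 edges.
By Euler's formula F = 2 − V + E = 2 − 80 + 158 = 80.

80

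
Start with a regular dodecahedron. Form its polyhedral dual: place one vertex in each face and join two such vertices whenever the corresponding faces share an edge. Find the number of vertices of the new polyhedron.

12

The base solid has V = 20, E = 30, F = 12.
The dual swaps V and F and preserves E: V′ = F = 12, E′ = E = 30, F′ = V = 20.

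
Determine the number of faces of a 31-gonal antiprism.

64

An antiprism on an n-gon has two n-gon caps and 2n triangles: V = 2·31 = 62, E = 4·31 = 124, F = 2·31 + 2 = 64.
Check: V − E + F = 62 − 124 + 64 = 2.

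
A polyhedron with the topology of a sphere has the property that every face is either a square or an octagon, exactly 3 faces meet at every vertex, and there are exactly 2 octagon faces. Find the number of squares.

Let x be the number of squares; then F = 2 + x.
Edge–face incidences: 2E = 8·2 + 4·x = 16 + 4x.
Every vertex has degree 3, so 3V = 2E.
Euler: V − E + F = 2 ⇒ (2E)/3 − E + (2 + x) = 2.
Multiply by 6: 2·(2E) − 3·(2E) + 6·(2 + x) = 12, i.e. 12 + 6x − (16 + 4x) = 12.
Collecting terms: 2x − 4 = 12, so 2x = 16, so x = 8.
Then 2E = 16 + 4·8 = 48, so E = 24, V = 2E/3 = 16, F = 2 + 8 = 10.

8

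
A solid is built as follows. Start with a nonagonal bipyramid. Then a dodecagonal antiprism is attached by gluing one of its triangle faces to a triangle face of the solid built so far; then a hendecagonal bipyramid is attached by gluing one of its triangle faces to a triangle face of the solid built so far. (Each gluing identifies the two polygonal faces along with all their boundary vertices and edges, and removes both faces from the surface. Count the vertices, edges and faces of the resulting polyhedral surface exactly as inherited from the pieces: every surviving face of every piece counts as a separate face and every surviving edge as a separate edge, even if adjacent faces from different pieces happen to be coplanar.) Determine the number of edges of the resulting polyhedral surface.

102

A nonagonal bipyramid: V=11, E=27, F=18.
Attach a dodecagonal antiprism (V=24, E=48, F=26) along a 3-gon: merge 3 vertices and 3 edges, delete both glued faces → V=32, E=72, F=42.
Attach a hendecagonal bipyramid (V=13, E=33, F=22) along a 3-gon: merge 3 vertices and 3 edges, delete both glued faces → V=42, E=102, F=62.
Check: V − E + F = 42 − 102 + 62 = 2.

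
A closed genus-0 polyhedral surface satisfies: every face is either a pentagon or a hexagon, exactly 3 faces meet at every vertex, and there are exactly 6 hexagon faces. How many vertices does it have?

32

Let x be the number of pentagons; then F = 6 + x.
Edge–face incidences: 2E = 6·6 + 5·x = 36 + 5x.
Every vertex has degree 3, so 3V = 2E.
Euler: V − E + F = 2 ⇒ (2E)/3 − E + (6 + x) = 2.
Multiply by 6: 2·(2E) − 3·(2E) + 6·(6 + x) = 12, i.e. 36 + 6x − (36 + 5x) = 12.
Collecting terms: x = 12.
Then 2E = 36 + 5·12 = 96, so E = 48, V = 2E/3 = 32, F = 6 + 12 = 18.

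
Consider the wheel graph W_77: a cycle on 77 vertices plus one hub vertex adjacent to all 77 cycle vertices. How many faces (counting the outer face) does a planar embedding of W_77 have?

W_77 has V = 77 + 1 = 78 vertices and E = 2·77 = 154 edges.
By Euler's formula F = 2 − V + E = 2 − 78 + 154 = 78.

78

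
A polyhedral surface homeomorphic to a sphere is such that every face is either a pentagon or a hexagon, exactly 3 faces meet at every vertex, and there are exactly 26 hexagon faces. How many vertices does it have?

Let x be the number of pentagons; then F = 26 + x.
Edge–face incidences: 2E = 6·26 + 5·x = 156 + 5x.
Every vertex has degree 3, so 3V = 2E.
Euler: V − E + F = 2 ⇒ (2E)/3 − E + (26 + x) = 2.
Multiply by 6: 2·(2E) − 3·(2E) + 6·(26 + x) = 12, i.e. 156 + 6x − (156 + 5x) = 12.
Collecting terms: x = 12.
Then 2E = 156 + 5·12 = 216, so E = 108, V = 2E/3 = 72, F = 26 + 12 = 38.

72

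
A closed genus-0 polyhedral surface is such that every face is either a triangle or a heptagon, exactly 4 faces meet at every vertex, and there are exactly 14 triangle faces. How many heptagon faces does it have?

Let x be the number of heptagons; then F = 14 + x.
Edge–face incidences: 2E = 3·14 + 7·x = 42 + 7x.
Every vertex has degree 4, so 4V = 2E.
Euler: V − E + F = 2 ⇒ (2E)/4 − E + (14 + x) = 2.
Multiply by 8: 2·(2E) − 4·(2E) + 8·(14 + x) = 16, i.e. 112 + 8x − 2·(42 + 7x) = 16.
Collecting terms: −6x + 28 = 16, so −6x = −12, so x = 2.
Then 2E = 42 + 7·2 = 56, so E = 28, V = 2E/4 = 14, F = 14 + 2 = 16.

2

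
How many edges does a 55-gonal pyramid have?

110

A pyramid on an n-gon base has one n-gon and n triangles: V = 55 + 1 = 56, E = 2·55 = 110, F = 55 + 1 = 56.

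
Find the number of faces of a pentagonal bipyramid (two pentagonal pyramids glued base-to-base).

10

A bipyramid over an n-gon has 2n triangular faces and n + 2 vertices: V = 5 + 2 = 7, E = 3·5 = 15, F = 2·5 = 10.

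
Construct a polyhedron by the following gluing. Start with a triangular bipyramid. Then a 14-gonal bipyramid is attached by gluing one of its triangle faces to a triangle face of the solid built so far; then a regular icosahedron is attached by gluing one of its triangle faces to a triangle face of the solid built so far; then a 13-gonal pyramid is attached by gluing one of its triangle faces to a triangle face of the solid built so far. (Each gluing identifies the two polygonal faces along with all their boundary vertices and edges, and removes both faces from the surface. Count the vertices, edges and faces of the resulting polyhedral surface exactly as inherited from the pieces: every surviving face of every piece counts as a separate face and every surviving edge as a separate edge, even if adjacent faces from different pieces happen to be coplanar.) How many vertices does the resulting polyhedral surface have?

38

A triangular bipyramid: V=5, E=9, F=6.
Attach a 14-gonal bipyramid (V=16, E=42, F=28) along a 3-gon: merge 3 vertices and 3 edges, delete both glued faces → V=18, E=48, F=32.
Attach a regular icosahedron (V=12, E=30, F=20) along a 3-gon: merge 3 vertices and 3 edges, delete both glued faces → V=27, E=75, F=50.
Attach a 13-gonal pyramid (V=14, E=26, F=14) along a 3-gon: merge 3 vertices and 3 edges, delete both glued faces → V=38, E=98, F=62.
Check: V − E + F = 38 − 98 + 62 = 2.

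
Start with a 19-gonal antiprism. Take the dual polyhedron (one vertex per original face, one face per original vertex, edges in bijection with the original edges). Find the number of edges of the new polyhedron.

The base solid has V = 38, E = 76, F = 40.
The dual swaps V and F and preserves E: V′ = F = 40, E′ = E = 76, F′ = V = 38.

76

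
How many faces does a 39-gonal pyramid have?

40

A pyramid on an n-gon base has one n-gon and n triangles: V = 39 + 1 = 40, E = 2·39 = 78, F = 39 + 1 = 40.
Check: V − E + F = 40 − 78 + 40 = 2.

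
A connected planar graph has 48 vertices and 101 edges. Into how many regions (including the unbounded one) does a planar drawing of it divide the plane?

Euler's formula for a connected plane graph: V − E + F = 2, so F = 2 − 48 + 101 = 55.

55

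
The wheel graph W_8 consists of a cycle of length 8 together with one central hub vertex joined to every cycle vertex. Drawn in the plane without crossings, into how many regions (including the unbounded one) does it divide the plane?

W_8 has V = 8 + 1 = 9 vertices and E = 2·8 = 16 edges.
By Euler's formula F = 2 − V + E = 2 − 9 + 16 = 9.

9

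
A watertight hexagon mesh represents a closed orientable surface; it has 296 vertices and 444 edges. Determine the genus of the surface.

Every face is a hexagon and each edge borders two faces, so 6F = 2·444, giving F = 148.
χ = V − E + F = 296 − 444 + 148 = 0.
For a closed orientable surface χ = 2 − 2g, so g = (2 − (0))/2 = 1.

1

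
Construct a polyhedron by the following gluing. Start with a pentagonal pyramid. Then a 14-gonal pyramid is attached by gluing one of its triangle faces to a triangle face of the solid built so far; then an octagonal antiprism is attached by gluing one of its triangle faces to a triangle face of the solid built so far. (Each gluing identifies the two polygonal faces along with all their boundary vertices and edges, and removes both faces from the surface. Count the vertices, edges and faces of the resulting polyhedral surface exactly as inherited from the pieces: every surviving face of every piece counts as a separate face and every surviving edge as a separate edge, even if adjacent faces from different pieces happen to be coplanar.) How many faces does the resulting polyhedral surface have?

A pentagonal pyramid: V=6, E=10, F=6.
Attach a 14-gonal pyramid (V=15, E=28, F=15) along a 3-gon: merge 3 vertices and 3 edges, delete both glued faces → V=18, E=35, F=19.
Attach an octagonal antiprism (V=16, E=32, F=18) along a 3-gon: merge 3 vertices and 3 edges, delete both glued faces → V=31, E=64, F=35.
Check: V − E + F = 31 − 64 + 35 = 2.

35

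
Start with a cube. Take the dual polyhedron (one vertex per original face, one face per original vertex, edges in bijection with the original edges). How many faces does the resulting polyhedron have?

8

The base solid has V = 8, E = 12, F = 6.
The dual swaps V and F and preserves E: V′ = F = 6, E′ = E = 12, F′ = V = 8.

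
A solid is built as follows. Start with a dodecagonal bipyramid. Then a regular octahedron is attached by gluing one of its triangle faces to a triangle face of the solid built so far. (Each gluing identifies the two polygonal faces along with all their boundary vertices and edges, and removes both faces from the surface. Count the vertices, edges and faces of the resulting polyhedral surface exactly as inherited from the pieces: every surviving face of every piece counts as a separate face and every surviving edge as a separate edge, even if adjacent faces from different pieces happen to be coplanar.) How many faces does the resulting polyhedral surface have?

A dodecagonal bipyramid: V=14, E=36, F=24.
Attach a regular octahedron (V=6, E=12, F=8) along a 3-gon: merge 3 vertices and 3 edges, delete both glued faces → V=17, E=45, F=30.
Check: V − E + F = 17 − 45 + 30 = 2.

30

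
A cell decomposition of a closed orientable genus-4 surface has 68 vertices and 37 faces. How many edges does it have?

111

For a closed orientable surface of genus 4, χ = 2 − 2·4 = -6.
E = V + F − (-6) = 68 + 37 − (-6) = 111.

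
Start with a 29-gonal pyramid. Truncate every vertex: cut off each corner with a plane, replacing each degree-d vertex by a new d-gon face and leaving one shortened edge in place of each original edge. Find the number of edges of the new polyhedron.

174

The base solid has V = 30, E = 58, F = 30.
Truncation replaces each original edge-end by a new vertex, so V′ = 2E = 116.
Each original edge survives, and each old vertex of degree d contributes d new edges; summing degrees gives Σd = 2E, so E′ = E + 2E = 3E = 174.
Each original face survives and each original vertex becomes one new face: F′ = F + V = 60.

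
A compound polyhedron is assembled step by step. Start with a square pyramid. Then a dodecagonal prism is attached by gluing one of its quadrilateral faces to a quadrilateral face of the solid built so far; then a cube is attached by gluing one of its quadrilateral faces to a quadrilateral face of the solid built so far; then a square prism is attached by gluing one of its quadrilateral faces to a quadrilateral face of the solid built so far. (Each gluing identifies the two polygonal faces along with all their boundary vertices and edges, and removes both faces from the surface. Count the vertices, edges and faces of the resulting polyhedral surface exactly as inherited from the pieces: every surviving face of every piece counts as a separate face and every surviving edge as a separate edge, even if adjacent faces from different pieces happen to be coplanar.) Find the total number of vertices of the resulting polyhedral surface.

A square pyramid: V=5, E=8, F=5.
Attach a dodecagonal prism (V=24, E=36, F=14) along a 4-gon: merge 4 vertices and 4 edges, delete both glued faces → V=25, E=40, F=17.
Attach a cube (V=8, E=12, F=6) along a 4-gon: merge 4 vertices and 4 edges, delete both glued faces → V=29, E=48, F=21.
Attach a square prism (V=8, E=12, F=6) along a 4-gon: merge 4 vertices and 4 edges, delete both glued faces → V=33, E=56, F=25.
Check: V − E + F = 33 − 56 + 25 = 2.

33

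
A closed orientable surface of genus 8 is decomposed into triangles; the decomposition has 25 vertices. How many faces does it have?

78

χ = 2 − 2·8 = -14, and every face is a triangle so 3F = 2E.
V − E + F = -14 with E = 3F/2 gives 25 − (3/2 − 1)·F = -14, so F = 78 and E = 117.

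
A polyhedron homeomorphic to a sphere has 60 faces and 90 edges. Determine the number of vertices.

32

Here V − E + F = 2.
V = 2 + E − F = 2 + 90 − 60 = 32.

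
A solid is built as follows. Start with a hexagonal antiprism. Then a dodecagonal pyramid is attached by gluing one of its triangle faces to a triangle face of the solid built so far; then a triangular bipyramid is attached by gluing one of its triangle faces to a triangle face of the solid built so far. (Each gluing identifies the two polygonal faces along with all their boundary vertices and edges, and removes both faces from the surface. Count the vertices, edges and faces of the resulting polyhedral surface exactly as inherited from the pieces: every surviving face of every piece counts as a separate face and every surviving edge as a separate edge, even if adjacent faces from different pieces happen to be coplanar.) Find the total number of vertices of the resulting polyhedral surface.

24

A hexagonal antiprism: V=12, E=24, F=14.
Attach a dodecagonal pyramid (V=13, E=24, F=13) along a 3-gon: merge 3 vertices and 3 edges, delete both glued faces → V=22, E=45, F=25.
Attach a triangular bipyramid (V=5, E=9, F=6) along a 3-gon: merge 3 vertices and 3 edges, delete both glued faces → V=24, E=51, F=29.
Check: V − E + F = 24 − 51 + 29 = 2.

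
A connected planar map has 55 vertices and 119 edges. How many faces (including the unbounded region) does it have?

Euler's formula for a connected plane graph: V − E + F = 2, so F = 2 − 55 + 119 = 66.

66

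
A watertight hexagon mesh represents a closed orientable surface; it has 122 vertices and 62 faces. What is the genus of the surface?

Every face is a hexagon, so 2E = 6·62 = 372, giving E = 186.
χ = V − E + F = 122 − 186 + 62 = -2.
For a closed orientable surface χ = 2 − 2g, so g = (2 − (-2))/2 = 2.

2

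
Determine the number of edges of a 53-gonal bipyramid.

159

A bipyramid over an n-gon has 2n triangular faces and n + 2 vertices: V = 53 + 2 = 55, E = 3·53 = 159, F = 2·53 = 106.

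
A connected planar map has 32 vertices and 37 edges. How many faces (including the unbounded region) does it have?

7

Euler's formula for a connected plane graph: V − E + F = 2, so F = 2 − 32 + 37 = 7.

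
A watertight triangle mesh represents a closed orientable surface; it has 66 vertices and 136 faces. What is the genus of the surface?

Every face is a triangle, so 2E = 3·136 = 408, giving E = 204.
χ = V − E + F = 66 − 204 + 136 = -2.
For a closed orientable surface χ = 2 − 2g, so g = (2 − (-2))/2 = 2.

2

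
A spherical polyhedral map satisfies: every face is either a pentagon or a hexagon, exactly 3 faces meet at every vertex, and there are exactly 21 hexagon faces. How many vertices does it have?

Let x be the number of pentagons; then F = 21 + x.
Edge–face incidences: 2E = 6·21 + 5·x = 126 + 5x.
Every vertex has degree 3, so 3V = 2E.
Euler: V − E + F = 2 ⇒ (2E)/3 − E + (21 + x) = 2.
Multiply by 6: 2·(2E) − 3·(2E) + 6·(21 + x) = 12, i.e. 126 + 6x − (126 + 5x) = 12.
Collecting terms: x = 12.
Then 2E = 126 + 5·12 = 186, so E = 93, V = 2E/3 = 62, F = 21 + 12 = 33.

62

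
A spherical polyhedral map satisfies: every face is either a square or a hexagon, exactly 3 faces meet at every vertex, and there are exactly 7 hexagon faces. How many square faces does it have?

6

Let x be the number of squares; then F = 7 + x.
Edge–face incidences: 2E = 6·7 + 4·x = 42 + 4x.
Every vertex has degree 3, so 3V = 2E.
Euler: V − E + F = 2 ⇒ (2E)/3 − E + (7 + x) = 2.
Multiply by 6: 2·(2E) − 3·(2E) + 6·(7 + x) = 12, i.e. 42 + 6x − (42 + 4x) = 12.
Collecting terms: 2x = 12, so x = 6.
Then 2E = 42 + 4·6 = 66, so E = 33, V = 2E/3 = 22, F = 7 + 6 = 13.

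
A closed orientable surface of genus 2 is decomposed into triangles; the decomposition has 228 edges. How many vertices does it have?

χ = 2 − 2·2 = -2, and every face is a triangle so 3F = 2E.
F = 2E/3 = 152. Then V = -2 + E − F = -2 + 228 − 152 = 74.

74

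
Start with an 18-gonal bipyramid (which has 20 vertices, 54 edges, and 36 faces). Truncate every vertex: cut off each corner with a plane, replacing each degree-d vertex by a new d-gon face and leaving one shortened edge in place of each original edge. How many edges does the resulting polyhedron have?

162

Truncation replaces each original edge-end by a new vertex, so V′ = 2E = 108.
Each original edge survives, and each old vertex of degree d contributes d new edges; summing degrees gives Σd = 2E, so E′ = E + 2E = 3E = 162.
Each original face survives and each original vertex becomes one new face: F′ = F + V = 56.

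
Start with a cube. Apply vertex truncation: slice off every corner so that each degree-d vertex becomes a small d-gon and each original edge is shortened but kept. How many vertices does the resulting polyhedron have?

24

The base solid has V = 8, E = 12, F = 6.
Truncation replaces each original edge-end by a new vertex, so V′ = 2E = 24.
Each original edge survives, and each old vertex of degree d contributes d new edges; summing degrees gives Σd = 2E, so E′ = E + 2E = 3E = 36.
Each original face survives and each original vertex becomes one new face: F′ = F + V = 14.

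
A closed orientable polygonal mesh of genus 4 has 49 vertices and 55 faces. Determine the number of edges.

For a closed orientable surface of genus 4, χ = 2 − 2·4 = -6.
E = V + F − (-6) = 49 + 55 − (-6) = 110.

110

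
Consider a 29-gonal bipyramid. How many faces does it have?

58

A bipyramid over an n-gon has 2n triangular faces and n + 2 vertices: V = 29 + 2 = 31, E = 3·29 = 87, F = 2·29 = 58.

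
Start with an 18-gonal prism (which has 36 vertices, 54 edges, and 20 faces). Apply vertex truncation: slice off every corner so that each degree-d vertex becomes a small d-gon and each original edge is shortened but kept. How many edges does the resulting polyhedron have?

Truncation replaces each original edge-end by a new vertex, so V′ = 2E = 108.
Each original edge survives, and each old vertex of degree d contributes d new edges; summing degrees gives Σd = 2E, so E′ = E + 2E = 3E = 162.
Each original face survives and each original vertex becomes one new face: F′ = F + V = 56.

162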